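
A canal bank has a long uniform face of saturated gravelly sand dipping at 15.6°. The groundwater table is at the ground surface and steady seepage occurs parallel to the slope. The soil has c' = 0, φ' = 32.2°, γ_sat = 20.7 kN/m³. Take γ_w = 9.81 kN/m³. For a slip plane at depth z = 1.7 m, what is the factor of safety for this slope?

With seepage parallel to the slope and the water table at the surface, the effective normal stress on the slip plane uses the buoyant unit weight γ' = γ_sat − γ_w while the driving shear stress uses γ_sat:
FS = [c' + γ' z cos²β tanφ'] / [γ_sat z sinβ cosβ]
(For c' = 0 this reduces to FS = (γ'/γ_sat)·tanφ'/tanβ.)
γ' = 20.7 − 9.81 = 10.89 kN/m³
Numerator = 0.0 + 10.89·1.7·cos²15.6°·tan32.2° = 0.0 + 10.89·1.7·0.9277·0.6297 = 10.815 kPa
Denominator = 20.7·1.7·sin15.6°·cos15.6° = 20.7·1.7·0.2689·0.9632 = 9.115 kPa
FS = 10.815 / 9.115 = 1.187

FS = 1.19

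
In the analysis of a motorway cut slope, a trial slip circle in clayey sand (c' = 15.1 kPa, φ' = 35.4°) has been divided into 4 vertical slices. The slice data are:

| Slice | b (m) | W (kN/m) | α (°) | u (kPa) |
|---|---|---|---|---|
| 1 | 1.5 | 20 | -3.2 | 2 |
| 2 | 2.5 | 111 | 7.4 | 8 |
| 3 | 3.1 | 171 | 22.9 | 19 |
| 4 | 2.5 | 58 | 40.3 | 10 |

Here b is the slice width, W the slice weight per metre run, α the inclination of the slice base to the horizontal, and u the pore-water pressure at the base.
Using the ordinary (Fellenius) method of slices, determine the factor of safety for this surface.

FS = 2.66

Ordinary method of slices: FS = Σ[c'·Δl_i + (W_i cosα_i − u_i·Δl_i)·tanφ'] / Σ W_i sinα_i, with Δl_i = b_i / cosα_i.
Slice 1: Δl = 1.5/cos(-3.2°) = 1.502 m; N'_1 = 20·cos(-3.2°) − 2·1.502 = 17.0; c'Δl = 22.69; W sinα = -1.1
Slice 2: Δl = 2.5/cos7.4° = 2.521 m; N'_2 = 111·cos7.4° − 8·2.521 = 89.9; c'Δl = 38.07; W sinα = 14.3
Slice 3: Δl = 3.1/cos22.9° = 3.365 m; N'_3 = 171·cos22.9° − 19·3.365 = 93.6; c'Δl = 50.81; W sinα = 66.5
Slice 4: Δl = 2.5/cos40.3° = 3.278 m; N'_4 = 58·cos40.3° − 10·3.278 = 11.5; c'Δl = 49.50; W sinα = 37.5
Σc'Δl = 161.1 kN/m; ΣN' = 211.9 kN/m; ΣW sinα = 117.2 kN/m
Resisting = 161.1 + 211.9·tan35.4° = 161.1 + 150.6 = 311.7 kN/m
FS = 311.7 / 117.2 = 2.658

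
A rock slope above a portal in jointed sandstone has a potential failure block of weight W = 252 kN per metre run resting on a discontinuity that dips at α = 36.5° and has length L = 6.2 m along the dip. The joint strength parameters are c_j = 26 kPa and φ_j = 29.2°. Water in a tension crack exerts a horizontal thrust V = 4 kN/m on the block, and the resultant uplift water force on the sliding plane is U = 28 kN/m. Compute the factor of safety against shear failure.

Resolving the block weight along and normal to the plane and applying the Mohr–Coulomb strength on the joint:
N' = W cosα − U − V sinα = 252·cos36.5° − 28 − 4·sin36.5° = 172.2 kN/m
Driving force T = W sinα + V cosα = 252·sin36.5° + 4·cos36.5° = 153.1 kN/m
Resisting force R = c_j·L + N'·tanφ_j = 26·6.2 + 172.2·tan29.2° = 161.2 + 96.2 = 257.4 kN/m
FS = R / T = 257.4 / 153.1 = 1.681

FS = 1.68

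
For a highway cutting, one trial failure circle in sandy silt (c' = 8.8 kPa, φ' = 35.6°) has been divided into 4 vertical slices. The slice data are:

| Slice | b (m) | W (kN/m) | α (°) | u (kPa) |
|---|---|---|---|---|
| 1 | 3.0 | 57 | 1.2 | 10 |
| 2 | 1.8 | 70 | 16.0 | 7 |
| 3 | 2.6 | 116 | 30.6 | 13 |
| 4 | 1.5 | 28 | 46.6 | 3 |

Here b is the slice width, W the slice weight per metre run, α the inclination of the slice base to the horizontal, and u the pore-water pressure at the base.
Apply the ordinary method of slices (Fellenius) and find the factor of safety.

FS = 1.99

Ordinary method of slices: FS = Σ[c'·Δl_i + (W_i cosα_i − u_i·Δl_i)·tanφ'] / Σ W_i sinα_i, with Δl_i = b_i / cosα_i.
Slice 1: Δl = 3.0/cos1.2° = 3.001 m; N'_1 = 57·cos1.2° − 10·3.001 = 27.0; c'Δl = 26.41; W sinα = 1.2
Slice 2: Δl = 1.8/cos16.0° = 1.873 m; N'_2 = 70·cos16.0° − 7·1.873 = 54.2; c'Δl = 16.48; W sinα = 19.3
Slice 3: Δl = 2.6/cos30.6° = 3.021 m; N'_3 = 116·cos30.6° − 13·3.021 = 60.6; c'Δl = 26.58; W sinα = 59.0
Slice 4: Δl = 1.5/cos46.6° = 2.183 m; N'_4 = 28·cos46.6° − 3·2.183 = 12.7; c'Δl = 19.21; W sinα = 20.3
Σc'Δl = 88.7 kN/m; ΣN' = 154.4 kN/m; ΣW sinα = 99.9 kN/m
Resisting = 88.7 + 154.4·tan35.6° = 88.7 + 110.6 = 199.2 kN/m
FS = 199.2 / 99.9 = 1.995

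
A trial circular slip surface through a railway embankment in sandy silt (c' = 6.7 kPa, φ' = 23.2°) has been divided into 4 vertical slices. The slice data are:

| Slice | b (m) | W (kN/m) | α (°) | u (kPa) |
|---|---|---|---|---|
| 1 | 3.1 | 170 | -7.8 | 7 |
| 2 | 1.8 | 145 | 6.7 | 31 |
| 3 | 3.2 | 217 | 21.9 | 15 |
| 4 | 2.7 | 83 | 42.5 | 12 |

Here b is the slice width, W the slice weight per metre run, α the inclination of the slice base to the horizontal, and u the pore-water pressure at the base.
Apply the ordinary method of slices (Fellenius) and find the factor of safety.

FS = 1.93

Ordinary method of slices: FS = Σ[c'·Δl_i + (W_i cosα_i − u_i·Δl_i)·tanφ'] / Σ W_i sinα_i, with Δl_i = b_i / cosα_i.
Slice 1: Δl = 3.1/cos(-7.8°) = 3.129 m; N'_1 = 170·cos(-7.8°) − 7·3.129 = 146.5; c'Δl = 20.96; W sinα = -23.1
Slice 2: Δl = 1.8/cos6.7° = 1.812 m; N'_2 = 145·cos6.7° − 31·1.812 = 87.8; c'Δl = 12.14; W sinα = 16.9
Slice 3: Δl = 3.2/cos21.9° = 3.449 m; N'_3 = 217·cos21.9° − 15·3.449 = 149.6; c'Δl = 23.11; W sinα = 80.9
Slice 4: Δl = 2.7/cos42.5° = 3.662 m; N'_4 = 83·cos42.5° − 12·3.662 = 17.2; c'Δl = 24.54; W sinα = 56.1
Σc'Δl = 80.8 kN/m; ΣN' = 401.2 kN/m; ΣW sinα = 130.9 kN/m
Resisting = 80.8 + 401.2·tan23.2° = 80.8 + 172.0 = 252.7 kN/m
FS = 252.7 / 130.9 = 1.931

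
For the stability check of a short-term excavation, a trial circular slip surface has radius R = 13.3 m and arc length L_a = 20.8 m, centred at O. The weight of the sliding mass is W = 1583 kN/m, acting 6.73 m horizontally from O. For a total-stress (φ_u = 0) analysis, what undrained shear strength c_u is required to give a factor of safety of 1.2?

c_u = 46.2 kPa

FS = c_u·L_a·R / (W·d), so c_u = FS·W·d / (L_a·R).
c_u = 1.2·1583·6.73 / (20.80·13.3) = 12784.3 / 276.64 = 46.21 kPa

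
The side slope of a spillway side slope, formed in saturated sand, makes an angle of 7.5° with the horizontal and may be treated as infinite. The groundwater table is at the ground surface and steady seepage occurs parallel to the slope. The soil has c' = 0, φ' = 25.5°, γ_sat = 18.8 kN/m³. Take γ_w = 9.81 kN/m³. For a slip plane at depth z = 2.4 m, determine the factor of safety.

FS = 1.73

With seepage parallel to the slope and the water table at the surface, the effective normal stress on the slip plane uses the buoyant unit weight γ' = γ_sat − γ_w while the driving shear stress uses γ_sat:
FS = [c' + γ' z cos²β tanφ'] / [γ_sat z sinβ cosβ]
(For c' = 0 this reduces to FS = (γ'/γ_sat)·tanφ'/tanβ.)
γ' = 18.8 − 9.81 = 8.99 kN/m³
Numerator = 0.0 + 8.99·2.4·cos²7.5°·tan25.5° = 0.0 + 8.99·2.4·0.9830·0.4770 = 10.116 kPa
Denominator = 18.8·2.4·sin7.5°·cos7.5° = 18.8·2.4·0.1305·0.9914 = 5.839 kPa
FS = 10.116 / 5.839 = 1.732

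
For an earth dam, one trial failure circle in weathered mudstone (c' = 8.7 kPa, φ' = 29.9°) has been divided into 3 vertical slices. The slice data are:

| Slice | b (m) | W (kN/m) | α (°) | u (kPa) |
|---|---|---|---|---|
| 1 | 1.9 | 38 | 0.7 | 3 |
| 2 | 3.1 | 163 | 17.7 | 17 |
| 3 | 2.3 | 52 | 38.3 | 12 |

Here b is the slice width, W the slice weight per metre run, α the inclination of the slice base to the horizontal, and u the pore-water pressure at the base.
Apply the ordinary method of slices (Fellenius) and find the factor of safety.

Ordinary method of slices: FS = Σ[c'·Δl_i + (W_i cosα_i − u_i·Δl_i)·tanφ'] / Σ W_i sinα_i, with Δl_i = b_i / cosα_i.
Slice 1: Δl = 1.9/cos0.7° = 1.900 m; N'_1 = 38·cos0.7° − 3·1.900 = 32.3; c'Δl = 16.53; W sinα = 0.5
Slice 2: Δl = 3.1/cos17.7° = 3.254 m; N'_2 = 163·cos17.7° − 17·3.254 = 100.0; c'Δl = 28.31; W sinα = 49.6
Slice 3: Δl = 2.3/cos38.3° = 2.931 m; N'_3 = 52·cos38.3° − 12·2.931 = 5.6; c'Δl = 25.50; W sinα = 32.2
Σc'Δl = 70.3 kN/m; ΣN' = 137.9 kN/m; ΣW sinα = 82.3 kN/m
Resisting = 70.3 + 137.9·tan29.9° = 70.3 + 79.3 = 149.6 kN/m
FS = 149.6 / 82.3 = 1.819

FS = 1.82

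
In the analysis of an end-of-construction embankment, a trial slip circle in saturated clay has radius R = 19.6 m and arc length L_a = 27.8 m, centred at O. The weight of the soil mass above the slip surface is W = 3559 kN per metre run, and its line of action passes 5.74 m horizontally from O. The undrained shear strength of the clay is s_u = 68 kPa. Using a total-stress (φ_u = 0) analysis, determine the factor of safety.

Taking moments about the centre O, the resisting moment is provided by the undrained shear strength acting along the arc:
M_R = s_u·L_a·R = 68·27.80·19.6 = 37051.8 kN·m/m
M_D = W·d = 3559·5.74 = 20428.7 kN·m/m
FS = M_R / M_D = 37051.8 / 20428.7 = 1.814

FS = 1.81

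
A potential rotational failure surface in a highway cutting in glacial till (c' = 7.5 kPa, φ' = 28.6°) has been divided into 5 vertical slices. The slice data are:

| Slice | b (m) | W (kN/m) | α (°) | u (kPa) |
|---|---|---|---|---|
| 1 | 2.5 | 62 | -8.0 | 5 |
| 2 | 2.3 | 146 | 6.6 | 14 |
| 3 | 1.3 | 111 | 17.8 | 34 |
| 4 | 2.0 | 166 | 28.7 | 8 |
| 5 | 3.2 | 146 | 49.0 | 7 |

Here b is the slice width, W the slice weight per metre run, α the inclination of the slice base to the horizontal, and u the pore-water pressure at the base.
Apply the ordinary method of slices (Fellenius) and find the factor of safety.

FS = 1.39

Ordinary method of slices: FS = Σ[c'·Δl_i + (W_i cosα_i − u_i·Δl_i)·tanφ'] / Σ W_i sinα_i, with Δl_i = b_i / cosα_i.
Slice 1: Δl = 2.5/cos(-8.0°) = 2.525 m; N'_1 = 62·cos(-8.0°) − 5·2.525 = 48.8; c'Δl = 18.93; W sinα = -8.6
Slice 2: Δl = 2.3/cos6.6° = 2.315 m; N'_2 = 146·cos6.6° − 14·2.315 = 112.6; c'Δl = 17.37; W sinα = 16.8
Slice 3: Δl = 1.3/cos17.8° = 1.365 m; N'_3 = 111·cos17.8° − 34·1.365 = 59.3; c'Δl = 10.24; W sinα = 33.9
Slice 4: Δl = 2.0/cos28.7° = 2.280 m; N'_4 = 166·cos28.7° − 8·2.280 = 127.4; c'Δl = 17.10; W sinα = 79.7
Slice 5: Δl = 3.2/cos49.0° = 4.878 m; N'_5 = 146·cos49.0° − 7·4.878 = 61.6; c'Δl = 36.58; W sinα = 110.2
Σc'Δl = 100.2 kN/m; ΣN' = 409.7 kN/m; ΣW sinα = 232.0 kN/m
Resisting = 100.2 + 409.7·tan28.6° = 100.2 + 223.4 = 323.6 kN/m
FS = 323.6 / 232.0 = 1.395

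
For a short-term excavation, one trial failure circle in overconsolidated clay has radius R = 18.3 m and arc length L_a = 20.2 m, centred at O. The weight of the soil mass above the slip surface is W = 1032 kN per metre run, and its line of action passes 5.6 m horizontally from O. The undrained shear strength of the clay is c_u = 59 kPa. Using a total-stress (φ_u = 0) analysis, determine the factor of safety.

Taking moments about the centre O, the resisting moment is provided by the undrained shear strength acting along the arc:
M_R = c_u·L_a·R = 59·20.20·18.3 = 21809.9 kN·m/m
M_D = W·d = 1032·5.6 = 5779.2 kN·m/m
FS = M_R / M_D = 21809.9 / 5779.2 = 3.774

FS = 3.77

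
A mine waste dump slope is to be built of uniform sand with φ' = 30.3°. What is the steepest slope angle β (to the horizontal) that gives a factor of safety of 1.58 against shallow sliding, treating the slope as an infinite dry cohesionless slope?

For an infinite dry cohesionless slope FS = tanφ'/tanβ, so tanβ = tanφ' / FS.
tanβ = tan30.3° / 1.58 = 0.5844 / 1.58 = 0.3698
β = arctan(0.3698) = 20.30°

β = 20.3°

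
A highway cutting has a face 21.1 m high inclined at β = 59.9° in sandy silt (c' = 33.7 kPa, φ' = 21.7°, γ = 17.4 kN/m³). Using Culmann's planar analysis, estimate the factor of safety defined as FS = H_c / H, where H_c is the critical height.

H_c = (4c'/γ) · sinβ cosφ' / [1 − cos(β − φ')]
    = (4·33.7/17.4) · sin59.9°·cos21.7° / [1 − cos38.2°]
    = 7.747 · 0.8038 / 0.2141 = 29.08 m
FS = H_c / H = 29.08 / 21.1 = 1.378

FS = 1.38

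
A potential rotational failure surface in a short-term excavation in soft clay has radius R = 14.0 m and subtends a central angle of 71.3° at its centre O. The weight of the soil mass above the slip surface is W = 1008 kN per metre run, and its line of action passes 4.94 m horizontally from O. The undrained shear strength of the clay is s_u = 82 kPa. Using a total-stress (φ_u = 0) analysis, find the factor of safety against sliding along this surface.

Taking moments about the centre O, the resisting moment is provided by the undrained shear strength acting along the arc:
Arc length L_a = R·θ = 14.0·(71.3°·π/180) = 14.0·1.2444 = 17.42 m
M_R = s_u·L_a·R = 82·17.42·14.0 = 20000.3 kN·m/m
M_D = W·d = 1008·4.94 = 4979.5 kN·m/m
FS = M_R / M_D = 20000.3 / 4979.5 = 4.017

FS = 4.02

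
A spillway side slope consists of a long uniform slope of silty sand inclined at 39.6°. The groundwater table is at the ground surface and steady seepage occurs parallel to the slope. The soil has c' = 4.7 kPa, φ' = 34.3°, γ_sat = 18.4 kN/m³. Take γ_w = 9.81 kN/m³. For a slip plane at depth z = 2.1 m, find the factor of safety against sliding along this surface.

FS = 0.63

With seepage parallel to the slope and the water table at the surface, the effective normal stress on the slip plane uses the buoyant unit weight γ' = γ_sat − γ_w while the driving shear stress uses γ_sat:
FS = [c' + γ' z cos²β tanφ'] / [γ_sat z sinβ cosβ]
γ' = 18.4 − 9.81 = 8.59 kN/m³
Numerator = 4.7 + 8.59·2.1·cos²39.6°·tan34.3° = 4.7 + 8.59·2.1·0.5937·0.6822 = 12.006 kPa
Denominator = 18.4·2.1·sin39.6°·cos39.6° = 18.4·2.1·0.6374·0.7705 = 18.978 kPa
FS = 12.006 / 18.978 = 0.633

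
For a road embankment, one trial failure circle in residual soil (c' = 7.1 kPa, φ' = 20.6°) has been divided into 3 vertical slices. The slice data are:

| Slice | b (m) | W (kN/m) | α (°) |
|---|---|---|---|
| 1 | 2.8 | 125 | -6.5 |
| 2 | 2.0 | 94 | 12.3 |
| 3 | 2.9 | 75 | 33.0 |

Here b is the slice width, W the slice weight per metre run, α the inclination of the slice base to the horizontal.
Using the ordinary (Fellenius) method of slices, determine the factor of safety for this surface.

FS = 3.51

Ordinary method of slices: FS = Σ[c'·Δl_i + (W_i cosα_i)·tanφ'] / Σ W_i sinα_i, with Δl_i = b_i / cosα_i.
Slice 1: Δl = 2.8/cos(-6.5°) = 2.818 m; N'_1 = 125·cos(-6.5°) = 124.2; c'Δl = 20.01; W sinα = -14.2
Slice 2: Δl = 2.0/cos12.3° = 2.047 m; N'_2 = 94·cos12.3° = 91.8; c'Δl = 14.53; W sinα = 20.0
Slice 3: Δl = 2.9/cos33.0° = 3.458 m; N'_3 = 75·cos33.0° = 62.9; c'Δl = 24.55; W sinα = 40.8
Σc'Δl = 59.1 kN/m; ΣN' = 278.9 kN/m; ΣW sinα = 46.7 kN/m
Resisting = 59.1 + 278.9·tan20.6° = 59.1 + 104.8 = 163.9 kN/m
FS = 163.9 / 46.7 = 3.509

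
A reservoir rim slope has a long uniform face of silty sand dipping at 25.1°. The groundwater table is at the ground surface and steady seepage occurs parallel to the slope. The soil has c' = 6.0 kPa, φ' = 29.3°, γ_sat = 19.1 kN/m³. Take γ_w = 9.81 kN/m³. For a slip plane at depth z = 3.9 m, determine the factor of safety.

FS = 0.79

With seepage parallel to the slope and the water table at the surface, the effective normal stress on the slip plane uses the buoyant unit weight γ' = γ_sat − γ_w while the driving shear stress uses γ_sat:
FS = [c' + γ' z cos²β tanφ'] / [γ_sat z sinβ cosβ]
γ' = 19.1 − 9.81 = 9.29 kN/m³
Numerator = 6.0 + 9.29·3.9·cos²25.1°·tan29.3° = 6.0 + 9.29·3.9·0.8201·0.5612 = 22.673 kPa
Denominator = 19.1·3.9·sin25.1°·cos25.1° = 19.1·3.9·0.4242·0.9056 = 28.615 kPa
FS = 22.673 / 28.615 = 0.792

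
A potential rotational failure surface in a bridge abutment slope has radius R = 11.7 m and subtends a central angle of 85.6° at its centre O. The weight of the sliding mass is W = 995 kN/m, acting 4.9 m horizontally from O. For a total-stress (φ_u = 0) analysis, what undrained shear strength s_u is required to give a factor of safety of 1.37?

s_u = 32.7 kPa

FS = s_u·L_a·R / (W·d), so s_u = FS·W·d / (L_a·R).
Arc length L_a = R·θ = 11.7·(85.6°·π/180) = 11.7·1.4940 = 17.48 m
s_u = 1.37·995·4.9 / (17.48·11.7) = 6679.4 / 204.51 = 32.66 kPa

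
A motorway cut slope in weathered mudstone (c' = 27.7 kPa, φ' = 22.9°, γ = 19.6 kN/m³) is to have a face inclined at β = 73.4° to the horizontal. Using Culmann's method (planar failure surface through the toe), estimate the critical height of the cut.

H_c = 13.71 m

Culmann's analysis gives the critical failure plane at α_cr = (β + φ')/2 = (73.4 + 22.9)/2 = 48.2°, and the critical height
H_c = (4c'/γ) · sinβ cosφ' / [1 − cos(β − φ')]
    = (4·27.7/19.6) · sin73.4°·cos22.9° / [1 − cos(50.5°)]
    = 5.653 · 0.9583·0.9212 / [1 − 0.6361]
    = 5.653 · 0.8828 / 0.3639
    = 13.71 m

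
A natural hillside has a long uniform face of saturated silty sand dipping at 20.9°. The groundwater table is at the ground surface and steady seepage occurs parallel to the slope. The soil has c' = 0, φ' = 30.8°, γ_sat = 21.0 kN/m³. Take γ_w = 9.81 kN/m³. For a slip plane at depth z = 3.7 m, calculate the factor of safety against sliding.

With seepage parallel to the slope and the water table at the surface, the effective normal stress on the slip plane uses the buoyant unit weight γ' = γ_sat − γ_w while the driving shear stress uses γ_sat:
FS = [c' + γ' z cos²β tanφ'] / [γ_sat z sinβ cosβ]
(For c' = 0 this reduces to FS = (γ'/γ_sat)·tanφ'/tanβ.)
γ' = 21.0 − 9.81 = 11.19 kN/m³
Numerator = 0.0 + 11.19·3.7·cos²20.9°·tan30.8° = 0.0 + 11.19·3.7·0.8727·0.5961 = 21.540 kPa
Denominator = 21.0·3.7·sin20.9°·cos20.9° = 21.0·3.7·0.3567·0.9342 = 25.895 kPa
FS = 21.540 / 25.895 = 0.832

FS = 0.83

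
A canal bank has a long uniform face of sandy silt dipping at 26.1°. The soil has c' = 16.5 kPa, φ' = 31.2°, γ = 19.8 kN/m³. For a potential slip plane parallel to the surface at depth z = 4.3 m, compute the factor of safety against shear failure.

FS = 1.73

For an infinite slope with a slip plane parallel to the surface (no pore pressure): FS = [c' + γz cos²β tanφ'] / [γz sinβ cosβ].
γz = 19.8·4.3 = 85.14 kN/m²
Numerator = 16.5 + 85.14·cos²26.1°·tan31.2° = 16.5 + 85.14·0.8065·0.6056 = 58.083 kPa
Denominator = 85.14·sin26.1°·cos26.1° = 85.14·0.4399·0.8980 = 33.637 kPa
FS = 58.083 / 33.637 = 1.727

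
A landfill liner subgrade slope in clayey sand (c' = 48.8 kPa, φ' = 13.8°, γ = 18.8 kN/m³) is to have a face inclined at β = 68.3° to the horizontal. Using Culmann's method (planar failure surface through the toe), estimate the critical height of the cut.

Culmann's analysis gives the critical failure plane at α_cr = (β + φ')/2 = (68.3 + 13.8)/2 = 41.0°, and the critical height
H_c = (4c'/γ) · sinβ cosφ' / [1 − cos(β − φ')]
    = (4·48.8/18.8) · sin68.3°·cos13.8° / [1 − cos(54.5°)]
    = 10.383 · 0.9291·0.9711 / [1 − 0.5807]
    = 10.383 · 0.9023 / 0.4193
    = 22.34 m

H_c = 22.34 m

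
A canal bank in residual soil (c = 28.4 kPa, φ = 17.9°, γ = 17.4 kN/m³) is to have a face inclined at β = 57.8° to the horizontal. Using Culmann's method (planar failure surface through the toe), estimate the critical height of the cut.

H_c = 22.58 m

Culmann's analysis gives the critical failure plane at α_cr = (β + φ)/2 = (57.8 + 17.9)/2 = 37.8°, and the critical height
H_c = (4c/γ) · sinβ cosφ / [1 − cos(β − φ)]
    = (4·28.4/17.4) · sin57.8°·cos17.9° / [1 − cos(39.9°)]
    = 6.529 · 0.8462·0.9516 / [1 − 0.7672]
    = 6.529 · 0.8052 / 0.2328
    = 22.58 m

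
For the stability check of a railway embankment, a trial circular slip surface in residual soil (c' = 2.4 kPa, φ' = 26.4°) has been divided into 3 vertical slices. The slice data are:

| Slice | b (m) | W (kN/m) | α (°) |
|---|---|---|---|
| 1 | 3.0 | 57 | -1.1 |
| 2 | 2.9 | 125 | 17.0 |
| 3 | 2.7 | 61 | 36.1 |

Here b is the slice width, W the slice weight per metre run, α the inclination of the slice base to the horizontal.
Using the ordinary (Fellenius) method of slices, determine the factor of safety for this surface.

Ordinary method of slices: FS = Σ[c'·Δl_i + (W_i cosα_i)·tanφ'] / Σ W_i sinα_i, with Δl_i = b_i / cosα_i.
Slice 1: Δl = 3.0/cos(-1.1°) = 3.001 m; N'_1 = 57·cos(-1.1°) = 57.0; c'Δl = 7.20; W sinα = -1.1
Slice 2: Δl = 2.9/cos17.0° = 3.033 m; N'_2 = 125·cos17.0° = 119.5; c'Δl = 7.28; W sinα = 36.5
Slice 3: Δl = 2.7/cos36.1° = 3.342 m; N'_3 = 61·cos36.1° = 49.3; c'Δl = 8.02; W sinα = 35.9
Σc'Δl = 22.5 kN/m; ΣN' = 225.8 kN/m; ΣW sinα = 71.4 kN/m
Resisting = 22.5 + 225.8·tan26.4° = 22.5 + 112.1 = 134.6 kN/m
FS = 134.6 / 71.4 = 1.885

FS = 1.89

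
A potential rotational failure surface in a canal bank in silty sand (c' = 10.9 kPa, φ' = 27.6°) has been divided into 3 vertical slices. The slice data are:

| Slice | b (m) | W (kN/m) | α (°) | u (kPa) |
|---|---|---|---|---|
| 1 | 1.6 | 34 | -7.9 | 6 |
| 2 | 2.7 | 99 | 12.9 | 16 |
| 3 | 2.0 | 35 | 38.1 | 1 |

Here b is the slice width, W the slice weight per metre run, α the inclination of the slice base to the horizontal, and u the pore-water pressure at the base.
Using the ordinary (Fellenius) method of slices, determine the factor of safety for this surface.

Ordinary method of slices: FS = Σ[c'·Δl_i + (W_i cosα_i − u_i·Δl_i)·tanφ'] / Σ W_i sinα_i, with Δl_i = b_i / cosα_i.
Slice 1: Δl = 1.6/cos(-7.9°) = 1.615 m; N'_1 = 34·cos(-7.9°) − 6·1.615 = 24.0; c'Δl = 17.61; W sinα = -4.7
Slice 2: Δl = 2.7/cos12.9° = 2.770 m; N'_2 = 99·cos12.9° − 16·2.770 = 52.2; c'Δl = 30.19; W sinα = 22.1
Slice 3: Δl = 2.0/cos38.1° = 2.542 m; N'_3 = 35·cos38.1° − 1·2.542 = 25.0; c'Δl = 27.70; W sinα = 21.6
Σc'Δl = 75.5 kN/m; ΣN' = 101.2 kN/m; ΣW sinα = 39.0 kN/m
Resisting = 75.5 + 101.2·tan27.6° = 75.5 + 52.9 = 128.4 kN/m
FS = 128.4 / 39.0 = 3.290

FS = 3.29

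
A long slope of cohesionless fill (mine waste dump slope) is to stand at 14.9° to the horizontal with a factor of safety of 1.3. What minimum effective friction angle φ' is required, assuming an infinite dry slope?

FS = tanφ'/tanβ ⇒ tanφ' = FS · tanβ = 1.3 · tan14.9° = 0.3459
φ' = arctan(0.3459) = 19.08°

φ' = 19.1°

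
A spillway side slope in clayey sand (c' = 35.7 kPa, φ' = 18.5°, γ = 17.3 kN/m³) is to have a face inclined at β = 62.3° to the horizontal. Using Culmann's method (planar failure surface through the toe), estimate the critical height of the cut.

Culmann's analysis gives the critical failure plane at α_cr = (β + φ')/2 = (62.3 + 18.5)/2 = 40.4°, and the critical height
H_c = (4c'/γ) · sinβ cosφ' / [1 − cos(β − φ')]
    = (4·35.7/17.3) · sin62.3°·cos18.5° / [1 − cos(43.8°)]
    = 8.254 · 0.8854·0.9483 / [1 − 0.7218]
    = 8.254 · 0.8396 / 0.2782
    = 24.91 m

H_c = 24.91 m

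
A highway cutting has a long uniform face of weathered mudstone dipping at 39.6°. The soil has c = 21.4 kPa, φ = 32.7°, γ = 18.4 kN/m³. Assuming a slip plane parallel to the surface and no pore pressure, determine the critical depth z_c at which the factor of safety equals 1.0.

z_c = 10.57 m

Setting FS = 1.00 in FS = [c + γz cos²β tanφ] / [γz sinβ cosβ] and solving for z:
z = c / [γ cosβ (FS·sinβ − cosβ·tanφ)]
  = 21.4 / [18.4·cos39.6°·(1.00·sin39.6° − cos39.6°·tan32.7°)]
  = 21.4 / [18.4·0.7705·(1.00·0.6374 − 0.7705·0.6420)]
  = 21.4 / 2.0240 = 10.573 m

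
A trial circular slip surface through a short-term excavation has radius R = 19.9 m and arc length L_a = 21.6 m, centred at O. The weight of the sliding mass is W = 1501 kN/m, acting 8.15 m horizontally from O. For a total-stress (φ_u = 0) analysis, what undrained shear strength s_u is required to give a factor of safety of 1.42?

FS = s_u·L_a·R / (W·d), so s_u = FS·W·d / (L_a·R).
s_u = 1.42·1501·8.15 / (21.60·19.9) = 17371.1 / 429.84 = 40.41 kPa

s_u = 40.4 kPa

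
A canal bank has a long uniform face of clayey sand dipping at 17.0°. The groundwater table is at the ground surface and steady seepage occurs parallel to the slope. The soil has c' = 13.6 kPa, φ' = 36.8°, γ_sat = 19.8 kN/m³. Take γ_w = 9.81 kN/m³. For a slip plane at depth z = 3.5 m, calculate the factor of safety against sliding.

FS = 1.94

With seepage parallel to the slope and the water table at the surface, the effective normal stress on the slip plane uses the buoyant unit weight γ' = γ_sat − γ_w while the driving shear stress uses γ_sat:
FS = [c' + γ' z cos²β tanφ'] / [γ_sat z sinβ cosβ]
γ' = 19.8 − 9.81 = 9.99 kN/m³
Numerator = 13.6 + 9.99·3.5·cos²17.0°·tan36.8° = 13.6 + 9.99·3.5·0.9145·0.7481 = 37.521 kPa
Denominator = 19.8·3.5·sin17.0°·cos17.0° = 19.8·3.5·0.2924·0.9563 = 19.376 kPa
FS = 37.521 / 19.376 = 1.936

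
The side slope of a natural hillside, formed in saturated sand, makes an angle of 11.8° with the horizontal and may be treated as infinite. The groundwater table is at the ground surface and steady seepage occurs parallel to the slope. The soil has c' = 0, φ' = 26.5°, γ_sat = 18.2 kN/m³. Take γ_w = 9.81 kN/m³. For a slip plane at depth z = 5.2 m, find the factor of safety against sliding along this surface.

FS = 1.10

With seepage parallel to the slope and the water table at the surface, the effective normal stress on the slip plane uses the buoyant unit weight γ' = γ_sat − γ_w while the driving shear stress uses γ_sat:
FS = [c' + γ' z cos²β tanφ'] / [γ_sat z sinβ cosβ]
(For c' = 0 this reduces to FS = (γ'/γ_sat)·tanφ'/tanβ.)
γ' = 18.2 − 9.81 = 8.39 kN/m³
Numerator = 0.0 + 8.39·5.2·cos²11.8°·tan26.5° = 0.0 + 8.39·5.2·0.9582·0.4986 = 20.842 kPa
Denominator = 18.2·5.2·sin11.8°·cos11.8° = 18.2·5.2·0.2045·0.9789 = 18.945 kPa
FS = 20.842 / 18.945 = 1.100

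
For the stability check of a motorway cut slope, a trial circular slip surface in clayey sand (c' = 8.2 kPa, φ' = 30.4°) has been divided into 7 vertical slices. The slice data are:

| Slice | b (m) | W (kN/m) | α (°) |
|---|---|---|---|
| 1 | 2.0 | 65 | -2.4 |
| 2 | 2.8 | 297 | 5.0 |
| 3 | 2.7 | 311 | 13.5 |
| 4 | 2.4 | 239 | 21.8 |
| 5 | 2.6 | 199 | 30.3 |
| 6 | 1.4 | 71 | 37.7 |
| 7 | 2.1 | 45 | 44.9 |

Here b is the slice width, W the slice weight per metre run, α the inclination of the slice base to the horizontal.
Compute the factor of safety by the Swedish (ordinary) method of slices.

FS = 2.27

Ordinary method of slices: FS = Σ[c'·Δl_i + (W_i cosα_i)·tanφ'] / Σ W_i sinα_i, with Δl_i = b_i / cosα_i.
Slice 1: Δl = 2.0/cos(-2.4°) = 2.002 m; N'_1 = 65·cos(-2.4°) = 64.9; c'Δl = 16.41; W sinα = -2.7
Slice 2: Δl = 2.8/cos5.0° = 2.811 m; N'_2 = 297·cos5.0° = 295.9; c'Δl = 23.05; W sinα = 25.9
Slice 3: Δl = 2.7/cos13.5° = 2.777 m; N'_3 = 311·cos13.5° = 302.4; c'Δl = 22.77; W sinα = 72.6
Slice 4: Δl = 2.4/cos21.8° = 2.585 m; N'_4 = 239·cos21.8° = 221.9; c'Δl = 21.20; W sinα = 88.8
Slice 5: Δl = 2.6/cos30.3° = 3.011 m; N'_5 = 199·cos30.3° = 171.8; c'Δl = 24.69; W sinα = 100.4
Slice 6: Δl = 1.4/cos37.7° = 1.769 m; N'_6 = 71·cos37.7° = 56.2; c'Δl = 14.51; W sinα = 43.4
Slice 7: Δl = 2.1/cos44.9° = 2.965 m; N'_7 = 45·cos44.9° = 31.9; c'Δl = 24.31; W sinα = 31.8
Σc'Δl = 146.9 kN/m; ΣN' = 1145.0 kN/m; ΣW sinα = 360.1 kN/m
Resisting = 146.9 + 1145.0·tan30.4° = 146.9 + 671.8 = 818.7 kN/m
FS = 818.7 / 360.1 = 2.274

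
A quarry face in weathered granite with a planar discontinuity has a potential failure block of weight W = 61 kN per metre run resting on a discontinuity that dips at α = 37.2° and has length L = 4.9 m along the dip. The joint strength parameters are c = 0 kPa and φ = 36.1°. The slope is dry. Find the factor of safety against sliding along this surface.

Resolving the block weight along and normal to the plane and applying the Mohr–Coulomb strength on the joint:
N' = W cosα = 61·cos37.2° = 48.6 kN/m
Driving force T = W sinα = 61·sin37.2° = 36.9 kN/m
Resisting force R = c·L + N'·tanφ = 0·4.9 + 48.6·tan36.1° = 0.0 + 35.4 = 35.4 kN/m
FS = R / T = 35.4 / 36.9 = 0.961

FS = 0.96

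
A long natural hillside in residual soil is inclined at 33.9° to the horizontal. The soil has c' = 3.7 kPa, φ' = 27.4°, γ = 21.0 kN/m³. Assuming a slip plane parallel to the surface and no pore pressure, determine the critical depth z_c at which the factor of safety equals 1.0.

z_c = 1.66 m

Setting FS = 1.00 in FS = [c' + γz cos²β tanφ'] / [γz sinβ cosβ] and solving for z:
z = c' / [γ cosβ (FS·sinβ − cosβ·tanφ')]
  = 3.7 / [21.0·cos33.9°·(1.00·sin33.9° − cos33.9°·tan27.4°)]
  = 3.7 / [21.0·0.8300·(1.00·0.5577 − 0.8300·0.5184)]
  = 3.7 / 2.2225 = 1.665 m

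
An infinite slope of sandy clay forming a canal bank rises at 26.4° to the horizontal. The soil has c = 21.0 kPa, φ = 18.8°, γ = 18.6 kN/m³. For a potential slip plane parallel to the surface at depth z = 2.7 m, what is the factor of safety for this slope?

For an infinite slope with a slip plane parallel to the surface (no pore pressure): FS = [c + γz cos²β tanφ] / [γz sinβ cosβ].
γz = 18.6·2.7 = 50.22 kN/m²
Numerator = 21.0 + 50.22·cos²26.4°·tan18.8° = 21.0 + 50.22·0.8023·0.3404 = 34.716 kPa
Denominator = 50.22·sin26.4°·cos26.4° = 50.22·0.4446·0.8957 = 20.001 kPa
FS = 34.716 / 20.001 = 1.736

FS = 1.74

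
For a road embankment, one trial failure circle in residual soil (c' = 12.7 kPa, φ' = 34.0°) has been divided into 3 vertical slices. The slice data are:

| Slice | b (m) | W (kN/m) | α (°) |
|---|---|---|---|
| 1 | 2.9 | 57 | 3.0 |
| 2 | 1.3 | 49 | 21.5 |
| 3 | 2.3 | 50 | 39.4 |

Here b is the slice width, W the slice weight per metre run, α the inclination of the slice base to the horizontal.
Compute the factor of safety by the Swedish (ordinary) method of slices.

FS = 3.56

Ordinary method of slices: FS = Σ[c'·Δl_i + (W_i cosα_i)·tanφ'] / Σ W_i sinα_i, with Δl_i = b_i / cosα_i.
Slice 1: Δl = 2.9/cos3.0° = 2.904 m; N'_1 = 57·cos3.0° = 56.9; c'Δl = 36.88; W sinα = 3.0
Slice 2: Δl = 1.3/cos21.5° = 1.397 m; N'_2 = 49·cos21.5° = 45.6; c'Δl = 17.74; W sinα = 18.0
Slice 3: Δl = 2.3/cos39.4° = 2.976 m; N'_3 = 50·cos39.4° = 38.6; c'Δl = 37.80; W sinα = 31.7
Σc'Δl = 92.4 kN/m; ΣN' = 141.1 kN/m; ΣW sinα = 52.7 kN/m
Resisting = 92.4 + 141.1·tan34.0° = 92.4 + 95.2 = 187.6 kN/m
FS = 187.6 / 52.7 = 3.562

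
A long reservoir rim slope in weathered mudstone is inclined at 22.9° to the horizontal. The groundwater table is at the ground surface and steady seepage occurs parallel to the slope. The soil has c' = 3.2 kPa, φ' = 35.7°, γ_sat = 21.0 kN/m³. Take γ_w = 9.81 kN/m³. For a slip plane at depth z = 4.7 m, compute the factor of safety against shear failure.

FS = 1.00

With seepage parallel to the slope and the water table at the surface, the effective normal stress on the slip plane uses the buoyant unit weight γ' = γ_sat − γ_w while the driving shear stress uses γ_sat:
FS = [c' + γ' z cos²β tanφ'] / [γ_sat z sinβ cosβ]
γ' = 21.0 − 9.81 = 11.19 kN/m³
Numerator = 3.2 + 11.19·4.7·cos²22.9°·tan35.7° = 3.2 + 11.19·4.7·0.8486·0.7186 = 35.270 kPa
Denominator = 21.0·4.7·sin22.9°·cos22.9° = 21.0·4.7·0.3891·0.9212 = 35.380 kPa
FS = 35.270 / 35.380 = 0.997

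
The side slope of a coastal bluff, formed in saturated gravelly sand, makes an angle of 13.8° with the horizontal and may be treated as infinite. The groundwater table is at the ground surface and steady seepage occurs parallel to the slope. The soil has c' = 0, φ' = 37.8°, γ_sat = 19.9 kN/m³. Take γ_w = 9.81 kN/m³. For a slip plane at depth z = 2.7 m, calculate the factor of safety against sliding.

FS = 1.60

With seepage parallel to the slope and the water table at the surface, the effective normal stress on the slip plane uses the buoyant unit weight γ' = γ_sat − γ_w while the driving shear stress uses γ_sat:
FS = [c' + γ' z cos²β tanφ'] / [γ_sat z sinβ cosβ]
(For c' = 0 this reduces to FS = (γ'/γ_sat)·tanφ'/tanβ.)
γ' = 19.9 − 9.81 = 10.09 kN/m³
Numerator = 0.0 + 10.09·2.7·cos²13.8°·tan37.8° = 0.0 + 10.09·2.7·0.9431·0.7757 = 19.929 kPa
Denominator = 19.9·2.7·sin13.8°·cos13.8° = 19.9·2.7·0.2385·0.9711 = 12.446 kPa
FS = 19.929 / 12.446 = 1.601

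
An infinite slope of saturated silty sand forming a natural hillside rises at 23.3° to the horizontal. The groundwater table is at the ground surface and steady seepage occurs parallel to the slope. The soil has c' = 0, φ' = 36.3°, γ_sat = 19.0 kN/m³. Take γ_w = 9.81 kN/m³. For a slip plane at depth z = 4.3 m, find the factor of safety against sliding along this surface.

FS = 0.83

With seepage parallel to the slope and the water table at the surface, the effective normal stress on the slip plane uses the buoyant unit weight γ' = γ_sat − γ_w while the driving shear stress uses γ_sat:
FS = [c' + γ' z cos²β tanφ'] / [γ_sat z sinβ cosβ]
(For c' = 0 this reduces to FS = (γ'/γ_sat)·tanφ'/tanβ.)
γ' = 19.0 − 9.81 = 9.19 kN/m³
Numerator = 0.0 + 9.19·4.3·cos²23.3°·tan36.3° = 0.0 + 9.19·4.3·0.8435·0.7346 = 24.486 kPa
Denominator = 19.0·4.3·sin23.3°·cos23.3° = 19.0·4.3·0.3955·0.9184 = 29.681 kPa
FS = 24.486 / 29.681 = 0.825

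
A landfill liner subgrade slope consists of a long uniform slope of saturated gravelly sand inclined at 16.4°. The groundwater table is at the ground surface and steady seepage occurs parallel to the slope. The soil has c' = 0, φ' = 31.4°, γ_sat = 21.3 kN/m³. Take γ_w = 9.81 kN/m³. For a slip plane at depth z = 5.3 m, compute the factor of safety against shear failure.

With seepage parallel to the slope and the water table at the surface, the effective normal stress on the slip plane uses the buoyant unit weight γ' = γ_sat − γ_w while the driving shear stress uses γ_sat:
FS = [c' + γ' z cos²β tanφ'] / [γ_sat z sinβ cosβ]
(For c' = 0 this reduces to FS = (γ'/γ_sat)·tanφ'/tanβ.)
γ' = 21.3 − 9.81 = 11.49 kN/m³
Numerator = 0.0 + 11.49·5.3·cos²16.4°·tan31.4° = 0.0 + 11.49·5.3·0.9203·0.6104 = 34.208 kPa
Denominator = 21.3·5.3·sin16.4°·cos16.4° = 21.3·5.3·0.2823·0.9593 = 30.577 kPa
FS = 34.208 / 30.577 = 1.119

FS = 1.12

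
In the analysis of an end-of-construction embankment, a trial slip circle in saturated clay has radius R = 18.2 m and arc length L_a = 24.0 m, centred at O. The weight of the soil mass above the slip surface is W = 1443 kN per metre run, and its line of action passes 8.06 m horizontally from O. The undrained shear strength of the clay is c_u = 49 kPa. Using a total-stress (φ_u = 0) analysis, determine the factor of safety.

Taking moments about the centre O, the resisting moment is provided by the undrained shear strength acting along the arc:
M_R = c_u·L_a·R = 49·24.00·18.2 = 21403.2 kN·m/m
M_D = W·d = 1443·8.06 = 11630.6 kN·m/m
FS = M_R / M_D = 21403.2 / 11630.6 = 1.840

FS = 1.84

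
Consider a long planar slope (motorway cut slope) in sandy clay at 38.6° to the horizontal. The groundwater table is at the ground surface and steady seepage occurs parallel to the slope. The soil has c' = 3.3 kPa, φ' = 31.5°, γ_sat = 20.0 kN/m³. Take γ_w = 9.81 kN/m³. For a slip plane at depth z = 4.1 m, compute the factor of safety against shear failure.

FS = 0.47

With seepage parallel to the slope and the water table at the surface, the effective normal stress on the slip plane uses the buoyant unit weight γ' = γ_sat − γ_w while the driving shear stress uses γ_sat:
FS = [c' + γ' z cos²β tanφ'] / [γ_sat z sinβ cosβ]
γ' = 20.0 − 9.81 = 10.19 kN/m³
Numerator = 3.3 + 10.19·4.1·cos²38.6°·tan31.5° = 3.3 + 10.19·4.1·0.6108·0.6128 = 18.937 kPa
Denominator = 20.0·4.1·sin38.6°·cos38.6° = 20.0·4.1·0.6239·0.7815 = 39.981 kPa
FS = 18.937 / 39.981 = 0.474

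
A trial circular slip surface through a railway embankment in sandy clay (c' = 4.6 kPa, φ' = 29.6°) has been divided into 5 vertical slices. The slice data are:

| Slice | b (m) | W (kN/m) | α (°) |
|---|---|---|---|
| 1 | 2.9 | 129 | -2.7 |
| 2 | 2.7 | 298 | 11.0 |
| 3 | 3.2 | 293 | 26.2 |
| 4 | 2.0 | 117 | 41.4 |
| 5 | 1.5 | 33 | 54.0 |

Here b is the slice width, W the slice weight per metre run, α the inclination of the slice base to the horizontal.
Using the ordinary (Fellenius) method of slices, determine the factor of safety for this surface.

FS = 1.82

Ordinary method of slices: FS = Σ[c'·Δl_i + (W_i cosα_i)·tanφ'] / Σ W_i sinα_i, with Δl_i = b_i / cosα_i.
Slice 1: Δl = 2.9/cos(-2.7°) = 2.903 m; N'_1 = 129·cos(-2.7°) = 128.9; c'Δl = 13.35; W sinα = -6.1
Slice 2: Δl = 2.7/cos11.0° = 2.751 m; N'_2 = 298·cos11.0° = 292.5; c'Δl = 12.65; W sinα = 56.9
Slice 3: Δl = 3.2/cos26.2° = 3.566 m; N'_3 = 293·cos26.2° = 262.9; c'Δl = 16.41; W sinα = 129.4
Slice 4: Δl = 2.0/cos41.4° = 2.666 m; N'_4 = 117·cos41.4° = 87.8; c'Δl = 12.26; W sinα = 77.4
Slice 5: Δl = 1.5/cos54.0° = 2.552 m; N'_5 = 33·cos54.0° = 19.4; c'Δl = 11.74; W sinα = 26.7
Σc'Δl = 66.4 kN/m; ΣN' = 791.4 kN/m; ΣW sinα = 284.2 kN/m
Resisting = 66.4 + 791.4·tan29.6° = 66.4 + 449.6 = 516.0 kN/m
FS = 516.0 / 284.2 = 1.816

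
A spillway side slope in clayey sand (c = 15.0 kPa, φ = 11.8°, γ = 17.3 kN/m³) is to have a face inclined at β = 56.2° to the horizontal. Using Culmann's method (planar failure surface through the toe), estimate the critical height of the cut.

H_c = 9.88 m

Culmann's analysis gives the critical failure plane at α_cr = (β + φ)/2 = (56.2 + 11.8)/2 = 34.0°, and the critical height
H_c = (4c/γ) · sinβ cosφ / [1 − cos(β − φ)]
    = (4·15.0/17.3) · sin56.2°·cos11.8° / [1 − cos(44.4°)]
    = 3.468 · 0.8310·0.9789 / [1 − 0.7145]
    = 3.468 · 0.8134 / 0.2855
    = 9.88 m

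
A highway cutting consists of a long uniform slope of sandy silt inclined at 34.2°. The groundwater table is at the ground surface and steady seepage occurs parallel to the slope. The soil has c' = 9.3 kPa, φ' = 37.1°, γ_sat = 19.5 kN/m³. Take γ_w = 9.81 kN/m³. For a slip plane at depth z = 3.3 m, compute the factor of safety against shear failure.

With seepage parallel to the slope and the water table at the surface, the effective normal stress on the slip plane uses the buoyant unit weight γ' = γ_sat − γ_w while the driving shear stress uses γ_sat:
FS = [c' + γ' z cos²β tanφ'] / [γ_sat z sinβ cosβ]
γ' = 19.5 − 9.81 = 9.69 kN/m³
Numerator = 9.3 + 9.69·3.3·cos²34.2°·tan37.1° = 9.3 + 9.69·3.3·0.6841·0.7563 = 25.843 kPa
Denominator = 19.5·3.3·sin34.2°·cos34.2° = 19.5·3.3·0.5621·0.8271 = 29.916 kPa
FS = 25.843 / 29.916 = 0.864

FS = 0.86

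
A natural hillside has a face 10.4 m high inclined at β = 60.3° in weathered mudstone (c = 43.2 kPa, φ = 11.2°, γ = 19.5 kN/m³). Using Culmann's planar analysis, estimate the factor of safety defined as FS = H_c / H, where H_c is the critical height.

H_c = (4c/γ) · sinβ cosφ / [1 − cos(β − φ)]
    = (4·43.2/19.5) · sin60.3°·cos11.2° / [1 − cos49.1°]
    = 8.862 · 0.8521 / 0.3453 = 21.87 m
FS = H_c / H = 21.87 / 10.4 = 2.103

FS = 2.10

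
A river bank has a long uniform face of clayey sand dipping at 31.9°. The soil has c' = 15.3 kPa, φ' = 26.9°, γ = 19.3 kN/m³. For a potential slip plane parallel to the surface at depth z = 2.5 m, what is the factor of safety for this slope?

For an infinite slope with a slip plane parallel to the surface (no pore pressure): FS = [c' + γz cos²β tanφ'] / [γz sinβ cosβ].
γz = 19.3·2.5 = 48.25 kN/m²
Numerator = 15.3 + 48.25·cos²31.9°·tan26.9° = 15.3 + 48.25·0.7208·0.5073 = 32.943 kPa
Denominator = 48.25·sin31.9°·cos31.9° = 48.25·0.5284·0.8490 = 21.646 kPa
FS = 32.943 / 21.646 = 1.522

FS = 1.52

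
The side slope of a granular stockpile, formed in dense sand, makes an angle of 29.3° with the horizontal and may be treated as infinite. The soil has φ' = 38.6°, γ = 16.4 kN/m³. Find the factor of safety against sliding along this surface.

For a dry cohesionless infinite slope the factor of safety is FS = tanφ' / tanβ.
FS = tan38.6° / tan29.3° = 0.7983 / 0.5612 = 1.423

FS = 1.42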